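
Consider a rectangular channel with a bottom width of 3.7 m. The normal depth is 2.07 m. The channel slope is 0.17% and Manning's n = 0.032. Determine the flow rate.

Q = 9.72 m³/s

Flow area A = b·y = 3.7 × 2.07 = 7.659 m². Wetted perimeter P = b + 2y = 3.7 + 2×2.07 = 7.84 m.
Hydraulic radius R = A/P = 7.659/7.84 = 0.9769 m.
Manning's equation: Q = (1/n) A R^(2/3) S^(1/2) = (1/0.032) × 7.659 × 0.9769^(2/3) × 0.0017^(1/2) = 9.72 m³/s.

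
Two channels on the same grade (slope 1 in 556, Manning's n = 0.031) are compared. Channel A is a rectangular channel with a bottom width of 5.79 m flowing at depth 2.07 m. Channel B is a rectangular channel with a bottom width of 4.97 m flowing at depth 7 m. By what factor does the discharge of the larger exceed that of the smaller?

Channel A: Flow area A = b·y = 5.79 × 2.07 = 11.99 m². Wetted perimeter P = b + 2y = 5.79 + 2×2.07 = 9.93 m. Hydraulic radius R = A/P = 11.99/9.93 = 1.207 m. Q_A = (1/0.031)·11.99·1.207^(2/3)·√0.001799 = 18.59 m³/s.
Channel B: Flow area A = b·y = 4.97 × 7 = 34.79 m². Wetted perimeter P = b + 2y = 4.97 + 2×7 = 18.97 m. Hydraulic radius R = A/P = 34.79/18.97 = 1.834 m. Q_B = (1/0.031)·34.79·1.834^(2/3)·√0.001799 = 71.31 m³/s.
The larger discharge is 71.31 m³/s and the smaller is 18.59 m³/s; the ratio is 3.84.

3.84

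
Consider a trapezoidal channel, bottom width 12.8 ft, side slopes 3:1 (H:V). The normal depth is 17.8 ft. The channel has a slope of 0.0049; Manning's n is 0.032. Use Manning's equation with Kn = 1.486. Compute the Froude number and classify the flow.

subcritical

With bottom width b = 12.8 ft and side slope z = 3: A = (b + zy)y = (12.8 + 3×17.8)×17.8 = 1178 ft²; P = b + 2y√(1+z²) = 12.8 + 2×17.8×3.162 = 125.4 ft.
Hydraulic radius R = A/P = 1178/125.4 = 9.399 ft.
V = (1.486/n) R^(2/3) √S = (1.486/0.032) × 9.399^(2/3) × √0.0049 = 14.48 ft/s. Hydraulic depth D_h = A/T = 1178/119.6 = 9.853 ft.
Froude number Fr = V/√(g·D_h) = 14.48/√(32.2×9.853) = 0.813, which is less than 1, so the flow is subcritical.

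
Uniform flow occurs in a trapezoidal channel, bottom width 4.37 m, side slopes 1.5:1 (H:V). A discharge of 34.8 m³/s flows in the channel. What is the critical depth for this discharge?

y_c = 1.55 m

At critical depth, Q² T / (g A³) = 1, i.e. A³/T = Q²/g = 34.8²/9.81 = 123.4.
Try y = 1.8 m: A³/T = 211 — too large.
Try y = 1.34 m: A³/T = 74.48 — too small.
Try y = 1.55 m: A³/T = 123.9 — ≈ 123.4.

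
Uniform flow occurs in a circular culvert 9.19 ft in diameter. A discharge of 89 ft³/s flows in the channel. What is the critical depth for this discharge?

y_c = 2.23 ft

At critical depth, Q² T / (g A³) = 1, i.e. A³/T = Q²/g = 89²/32.2 = 246.
Try y = 2 ft: A³/T = 159.5 — low.
Try y = 2.23 ft: A³/T = 243.9 — ≈ 246.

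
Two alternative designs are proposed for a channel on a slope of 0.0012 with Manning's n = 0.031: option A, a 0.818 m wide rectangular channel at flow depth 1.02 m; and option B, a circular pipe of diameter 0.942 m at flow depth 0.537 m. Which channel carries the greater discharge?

Channel A: Flow area A = b·y = 0.818 × 1.02 = 0.8344 m². Wetted perimeter P = b + 2y = 0.818 + 2×1.02 = 2.858 m. Hydraulic radius R = A/P = 0.8344/2.858 = 0.2919 m. Q_A = (1/0.031)·0.8344·0.2919^(2/3)·√0.0012 = 0.4103 m³/s.
Channel B: For a circular section of diameter D = 0.942 m at depth y = 0.537 m, the central angle is θ = 2 arccos(1 − 2y/D) = 3.423 rad. Then A = (D²/8)(θ − sin θ) = 0.4104 m² and P = Dθ/2 = 1.612 m. Hydraulic radius R = A/P = 0.4104/1.612 = 0.2546 m. Q_B = (1/0.031)·0.4104·0.2546^(2/3)·√0.0012 = 0.1842 m³/s.
Q_A = 0.4103 m³/s vs Q_B = 0.1842 m³/s, so channel A carries more.

channel A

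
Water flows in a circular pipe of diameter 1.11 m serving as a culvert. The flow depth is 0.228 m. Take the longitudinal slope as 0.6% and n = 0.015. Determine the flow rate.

Q = 0.196 m³/s

For a circular section of diameter D = 1.11 m at depth y = 0.228 m, the central angle is θ = 2 arccos(1 − 2y/D) = 1.881 rad. Then A = (D²/8)(θ − sin θ) = 0.1431 m² and P = Dθ/2 = 1.044 m.
Hydraulic radius R = A/P = 0.1431/1.044 = 0.1371 m.
Manning's equation: Q = (1/n) A R^(2/3) S^(1/2) = (1/0.015) × 0.1431 × 0.1371^(2/3) × 0.006^(1/2) = 0.196 m³/s.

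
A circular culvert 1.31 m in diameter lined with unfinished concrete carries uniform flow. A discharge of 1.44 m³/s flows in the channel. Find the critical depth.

At critical depth, Q² T / (g A³) = 1, i.e. A³/T = Q²/g = 1.44²/9.81 = 0.2114.
At y = 0.696 m: A³/T = 0.2946 — high.
At y = 0.566 m: A³/T = 0.1336 — low.
At y = 0.638 m: A³/T = 0.2113 — ≈ 0.2114.

y_c = 0.638 m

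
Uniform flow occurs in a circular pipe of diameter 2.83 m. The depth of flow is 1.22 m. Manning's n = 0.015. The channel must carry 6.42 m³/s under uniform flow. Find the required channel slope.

S = 0.0025

For a circular section of diameter D = 2.83 m at depth y = 1.22 m, the central angle is θ = 2 arccos(1 − 2y/D) = 2.865 rad. Then A = (D²/8)(θ − sin θ) = 2.595 m² and P = Dθ/2 = 4.054 m.
Hydraulic radius R = A/P = 2.595/4.054 = 0.6401 m.
From Manning's equation, S = [nQ / (1 A R^(2/3))]² = [0.015 × 6.42 / (1 × 2.595 × 0.6401^(2/3))]² = 0.0025.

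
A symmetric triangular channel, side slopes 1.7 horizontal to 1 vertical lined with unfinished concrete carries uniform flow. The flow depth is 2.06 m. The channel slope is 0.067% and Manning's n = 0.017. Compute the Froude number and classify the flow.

subcritical

For a triangular section with side slope z = 1.7: A = zy² = 1.7×2.06² = 7.214 m²; P = 2y√(1+z²) = 2×2.06×1.972 = 8.126 m.
Hydraulic radius R = A/P = 7.214/8.126 = 0.8878 m.
V = (1/n) R^(2/3) √S = (1/0.017) × 0.8878^(2/3) × √0.00067 = 1.406 m/s. Hydraulic depth D_h = A/T = 7.214/7.004 = 1.03 m.
Froude number Fr = V/√(g·D_h) = 1.406/√(9.81×1.03) = 0.442, which is less than 1, so the flow is subcritical.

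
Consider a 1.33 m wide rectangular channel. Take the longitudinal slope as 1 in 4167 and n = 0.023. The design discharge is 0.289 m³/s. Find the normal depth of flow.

Manning's equation rearranged: A R^(2/3) = nQ / (1·√S) = 0.023 × 0.289 / (√0.00024) = 0.4291.
At y = 0.755 m: A R^(2/3) = 0.5021 — too large.
At y = 0.495 m: A R^(2/3) = 0.2843 — too small.
At y = 0.67 m: A R^(2/3) = 0.4287 — ≈ 0.4291.

y_n = 0.67 m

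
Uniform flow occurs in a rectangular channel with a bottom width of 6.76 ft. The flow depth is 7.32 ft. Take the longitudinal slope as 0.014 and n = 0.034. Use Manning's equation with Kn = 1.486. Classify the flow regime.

Flow area A = b·y = 6.76 × 7.32 = 49.48 ft². Wetted perimeter P = b + 2y = 6.76 + 2×7.32 = 21.4 ft.
Hydraulic radius R = A/P = 49.48/21.4 = 2.312 ft.
V = (1.486/n) R^(2/3) √S = (1.486/0.034) × 2.312^(2/3) × √0.014 = 9.043 ft/s. Hydraulic depth D_h = A/T = 49.48/6.76 = 7.32 ft.
Froude number Fr = V/√(g·D_h) = 9.043/√(32.2×7.32) = 0.589, which is less than 1, so the flow is subcritical.

subcritical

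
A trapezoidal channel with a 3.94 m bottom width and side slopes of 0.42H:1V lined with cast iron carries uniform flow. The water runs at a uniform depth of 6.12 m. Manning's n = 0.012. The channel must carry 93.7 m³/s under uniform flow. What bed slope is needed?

With bottom width b = 3.94 m and side slope z = 0.42: A = (b + zy)y = (3.94 + 0.42×6.12)×6.12 = 39.84 m²; P = b + 2y√(1+z²) = 3.94 + 2×6.12×1.085 = 17.22 m.
Hydraulic radius R = A/P = 39.84/17.22 = 2.314 m.
From Manning's equation, S = [nQ / (1 A R^(2/3))]² = [0.012 × 93.7 / (1 × 39.84 × 2.314^(2/3))]² = 0.00026.

S = 0.00026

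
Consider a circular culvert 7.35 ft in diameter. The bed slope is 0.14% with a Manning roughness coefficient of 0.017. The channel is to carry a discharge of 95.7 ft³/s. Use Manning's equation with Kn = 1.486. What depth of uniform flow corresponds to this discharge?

y_n = 3.5 ft

Manning's equation rearranged: A R^(2/3) = nQ / (1.486·√S) = 0.017 × 95.7 / (1.486 × √0.0014) = 29.26.
At y = 4.43 ft: A R^(2/3) = 43.06 — over.
At y = 2.66 ft: A R^(2/3) = 17.82 — short.
At y = 3.5 ft: A R^(2/3) = 29.27 — ≈ 29.26.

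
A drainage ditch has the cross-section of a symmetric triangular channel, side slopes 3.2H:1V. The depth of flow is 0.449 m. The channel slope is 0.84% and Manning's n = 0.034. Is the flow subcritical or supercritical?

subcritical

For a triangular section with side slope z = 3.2: A = zy² = 3.2×0.449² = 0.6451 m²; P = 2y√(1+z²) = 2×0.449×3.353 = 3.011 m.
Hydraulic radius R = A/P = 0.6451/3.011 = 0.2143 m.
V = (1/n) R^(2/3) √S = (1/0.034) × 0.2143^(2/3) × √0.0084 = 0.9653 m/s. Hydraulic depth D_h = A/T = 0.6451/2.874 = 0.2245 m.
Froude number Fr = V/√(g·D_h) = 0.9653/√(9.81×0.2245) = 0.65, which is less than 1, so the flow is subcritical.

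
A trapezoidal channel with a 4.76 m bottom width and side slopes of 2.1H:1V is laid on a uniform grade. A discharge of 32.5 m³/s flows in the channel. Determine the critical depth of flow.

y_c = 1.37 m

At critical depth, Q² T / (g A³) = 1, i.e. A³/T = Q²/g = 32.5²/9.81 = 107.7.
Trying y = 1.08 m: A³/T = 47.04 — short.
Trying y = 1.57 m: A³/T = 178.3 — over.
Trying y = 1.37 m: A³/T = 108.9 — matches.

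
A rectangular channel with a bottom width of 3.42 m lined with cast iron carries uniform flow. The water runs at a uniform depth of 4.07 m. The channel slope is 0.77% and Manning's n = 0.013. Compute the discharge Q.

Flow area A = b·y = 3.42 × 4.07 = 13.92 m². Wetted perimeter P = b + 2y = 3.42 + 2×4.07 = 11.56 m.
Hydraulic radius R = A/P = 13.92/11.56 = 1.204 m.
Manning's equation: Q = (1/n) A R^(2/3) S^(1/2) = (1/0.013) × 13.92 × 1.204^(2/3) × 0.0077^(1/2) = 106 m³/s.

Q = 106 m³/s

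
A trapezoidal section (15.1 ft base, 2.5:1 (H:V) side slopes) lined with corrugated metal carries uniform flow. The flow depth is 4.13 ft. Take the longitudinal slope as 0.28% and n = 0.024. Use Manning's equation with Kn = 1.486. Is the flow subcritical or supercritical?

With bottom width b = 15.1 ft and side slope z = 2.5: A = (b + zy)y = (15.1 + 2.5×4.13)×4.13 = 105 ft²; P = b + 2y√(1+z²) = 15.1 + 2×4.13×2.693 = 37.34 ft.
Hydraulic radius R = A/P = 105/37.34 = 2.812 ft.
V = (1.486/n) R^(2/3) √S = (1.486/0.024) × 2.812^(2/3) × √0.0028 = 6.527 ft/s. Hydraulic depth D_h = A/T = 105/35.75 = 2.937 ft.
Froude number Fr = V/√(g·D_h) = 6.527/√(32.2×2.937) = 0.671, which is less than 1, so the flow is subcritical.

subcritical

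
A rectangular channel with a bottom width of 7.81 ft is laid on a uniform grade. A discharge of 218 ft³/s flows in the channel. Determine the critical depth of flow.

For a rectangular channel, critical depth y_c = (q²/g)^(1/3) where q = Q/b = 218/7.81 = 27.91 ft²/s.
So y_c = (27.91²/32.2)^(1/3) = 2.89 ft.

y_c = 2.89 ft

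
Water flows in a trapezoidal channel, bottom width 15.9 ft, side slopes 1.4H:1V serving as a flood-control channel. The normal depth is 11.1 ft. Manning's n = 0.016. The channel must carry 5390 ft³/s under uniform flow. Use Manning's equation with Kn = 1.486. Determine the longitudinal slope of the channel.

S = 0.0023

With bottom width b = 15.9 ft and side slope z = 1.4: A = (b + zy)y = (15.9 + 1.4×11.1)×11.1 = 349 ft²; P = b + 2y√(1+z²) = 15.9 + 2×11.1×1.72 = 54.09 ft.
Hydraulic radius R = A/P = 349/54.09 = 6.451 ft.
From Manning's equation, S = [nQ / (1.486 A R^(2/3))]² = [0.016 × 5390 / (1.486 × 349 × 6.451^(2/3))]² = 0.0023.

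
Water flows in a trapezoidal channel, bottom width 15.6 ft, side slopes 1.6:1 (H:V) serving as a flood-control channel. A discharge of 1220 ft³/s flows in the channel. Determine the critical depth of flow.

At critical depth, Q² T / (g A³) = 1, i.e. A³/T = Q²/g = 1220²/32.2 = 46220.
At y = 3.4 ft: A³/T = 13820 — short.
At y = 4.83 ft: A³/T = 46060 — ≈ 46220.

y_c = 4.83 ft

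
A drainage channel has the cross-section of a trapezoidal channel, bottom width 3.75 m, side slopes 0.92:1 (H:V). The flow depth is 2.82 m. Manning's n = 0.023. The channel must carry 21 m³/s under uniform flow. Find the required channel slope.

With bottom width b = 3.75 m and side slope z = 0.92: A = (b + zy)y = (3.75 + 0.92×2.82)×2.82 = 17.89 m²; P = b + 2y√(1+z²) = 3.75 + 2×2.82×1.359 = 11.41 m.
Hydraulic radius R = A/P = 17.89/11.41 = 1.568 m.
From Manning's equation, S = [nQ / (1 A R^(2/3))]² = [0.023 × 21 / (1 × 17.89 × 1.568^(2/3))]² = 0.0004.

S = 0.0004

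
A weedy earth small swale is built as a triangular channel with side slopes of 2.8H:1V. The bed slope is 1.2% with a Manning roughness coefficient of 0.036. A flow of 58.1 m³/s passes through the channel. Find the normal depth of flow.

y_n = 2.48 m

Manning's equation rearranged: A R^(2/3) = nQ / (1·√S) = 0.036 × 58.1 / (√0.012) = 19.09.
At y = 1.73 m: A R^(2/3) = 7.309 — low.
At y = 2.48 m: A R^(2/3) = 19.1 — close enough.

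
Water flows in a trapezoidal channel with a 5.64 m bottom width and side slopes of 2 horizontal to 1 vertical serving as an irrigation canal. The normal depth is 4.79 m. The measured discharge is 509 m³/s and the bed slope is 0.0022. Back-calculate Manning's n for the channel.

With bottom width b = 5.64 m and side slope z = 2: A = (b + zy)y = (5.64 + 2×4.79)×4.79 = 72.9 m²; P = b + 2y√(1+z²) = 5.64 + 2×4.79×2.236 = 27.06 m.
Hydraulic radius R = A/P = 72.9/27.06 = 2.694 m.
Rearranging Manning's equation: n = (1/Q) A R^(2/3) S^(1/2) = (1/509) × 72.9 × 2.694^(2/3) × √0.0022 = 0.013.

n = 0.013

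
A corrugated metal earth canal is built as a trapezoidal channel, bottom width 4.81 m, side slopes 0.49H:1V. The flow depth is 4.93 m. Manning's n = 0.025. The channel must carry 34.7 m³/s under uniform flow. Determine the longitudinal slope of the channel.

S = 0.0002

With bottom width b = 4.81 m and side slope z = 0.49: A = (b + zy)y = (4.81 + 0.49×4.93)×4.93 = 35.62 m²; P = b + 2y√(1+z²) = 4.81 + 2×4.93×1.114 = 15.79 m.
Hydraulic radius R = A/P = 35.62/15.79 = 2.256 m.
From Manning's equation, S = [nQ / (1 A R^(2/3))]² = [0.025 × 34.7 / (1 × 35.62 × 2.256^(2/3))]² = 0.0002.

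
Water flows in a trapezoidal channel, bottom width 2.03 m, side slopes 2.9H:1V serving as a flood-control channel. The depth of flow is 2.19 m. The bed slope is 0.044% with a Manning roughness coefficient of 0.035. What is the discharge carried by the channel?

Q = 12.3 m³/s

With bottom width b = 2.03 m and side slope z = 2.9: A = (b + zy)y = (2.03 + 2.9×2.19)×2.19 = 18.35 m²; P = b + 2y√(1+z²) = 2.03 + 2×2.19×3.068 = 15.47 m.
Hydraulic radius R = A/P = 18.35/15.47 = 1.187 m.
Manning's equation: Q = (1/n) A R^(2/3) S^(1/2) = (1/0.035) × 18.35 × 1.187^(2/3) × 0.00044^(1/2) = 12.3 m³/s.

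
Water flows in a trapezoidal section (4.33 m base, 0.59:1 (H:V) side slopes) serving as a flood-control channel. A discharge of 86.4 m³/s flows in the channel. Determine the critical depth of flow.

At critical depth, Q² T / (g A³) = 1, i.e. A³/T = Q²/g = 86.4²/9.81 = 761.
At y = 3.42 m: A³/T = 1223 — too large.
At y = 2.35 m: A³/T = 341.3 — too small.
At y = 2.98 m: A³/T = 761.1 — close enough.

y_c = 2.98 m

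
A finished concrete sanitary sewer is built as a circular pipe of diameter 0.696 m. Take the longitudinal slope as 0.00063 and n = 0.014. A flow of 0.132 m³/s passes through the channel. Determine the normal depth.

y_n = 0.397 m

Manning's equation rearranged: A R^(2/3) = nQ / (1·√S) = 0.014 × 0.132 / (√0.00063) = 0.07363.
At y = 0.442 m: A R^(2/3) = 0.08673 — high.
At y = 0.397 m: A R^(2/3) = 0.07363 — matches.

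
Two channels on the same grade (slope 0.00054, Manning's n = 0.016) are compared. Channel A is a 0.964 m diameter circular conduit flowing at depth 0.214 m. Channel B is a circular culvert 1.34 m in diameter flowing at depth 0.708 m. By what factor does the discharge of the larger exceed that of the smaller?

Channel A: For a circular section of diameter D = 0.964 m at depth y = 0.214 m, the central angle is θ = 2 arccos(1 − 2y/D) = 1.962 rad. Then A = (D²/8)(θ − sin θ) = 0.1206 m² and P = Dθ/2 = 0.9459 m. Hydraulic radius R = A/P = 0.1206/0.9459 = 0.1275 m. Q_A = (1/0.016)·0.1206·0.1275^(2/3)·√0.00054 = 0.04437 m³/s.
Channel B: For a circular section of diameter D = 1.34 m at depth y = 0.708 m, the central angle is θ = 2 arccos(1 − 2y/D) = 3.255 rad. Then A = (D²/8)(θ − sin θ) = 0.756 m² and P = Dθ/2 = 2.181 m. Hydraulic radius R = A/P = 0.756/2.181 = 0.3467 m. Q_B = (1/0.016)·0.756·0.3467^(2/3)·√0.00054 = 0.5418 m³/s.
The larger discharge is 0.5418 m³/s and the smaller is 0.04437 m³/s; the ratio is 12.2.

12.2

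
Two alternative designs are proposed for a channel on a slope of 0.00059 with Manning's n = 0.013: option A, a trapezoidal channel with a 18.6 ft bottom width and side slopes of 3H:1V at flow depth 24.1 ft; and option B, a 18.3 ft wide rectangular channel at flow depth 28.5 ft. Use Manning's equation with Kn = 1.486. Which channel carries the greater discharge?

channel A

Channel A: With bottom width b = 18.6 ft and side slope z = 3: A = (b + zy)y = (18.6 + 3×24.1)×24.1 = 2191 ft²; P = b + 2y√(1+z²) = 18.6 + 2×24.1×3.162 = 171 ft. Hydraulic radius R = A/P = 2191/171 = 12.81 ft. Q_A = (1.486/0.013)·2191·12.81^(2/3)·√0.00059 = 33300 ft³/s.
Channel B: Flow area A = b·y = 18.3 × 28.5 = 521.6 ft². Wetted perimeter P = b + 2y = 18.3 + 2×28.5 = 75.3 ft. Hydraulic radius R = A/P = 521.6/75.3 = 6.926 ft. Q_B = (1.486/0.013)·521.6·6.926^(2/3)·√0.00059 = 5262 ft³/s.
Q_A = 33300 ft³/s vs Q_B = 5262 ft³/s, so channel A carries more.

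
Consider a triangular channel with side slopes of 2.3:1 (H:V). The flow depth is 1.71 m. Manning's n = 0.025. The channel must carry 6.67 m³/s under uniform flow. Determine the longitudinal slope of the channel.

S = 0.00085

For a triangular section with side slope z = 2.3: A = zy² = 2.3×1.71² = 6.725 m²; P = 2y√(1+z²) = 2×1.71×2.508 = 8.577 m.
Hydraulic radius R = A/P = 6.725/8.577 = 0.7841 m.
From Manning's equation, S = [nQ / (1 A R^(2/3))]² = [0.025 × 6.67 / (1 × 6.725 × 0.7841^(2/3))]² = 0.00085.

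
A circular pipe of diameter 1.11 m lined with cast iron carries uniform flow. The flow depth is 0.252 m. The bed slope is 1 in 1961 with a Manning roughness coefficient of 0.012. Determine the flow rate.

For a circular section of diameter D = 1.11 m at depth y = 0.252 m, the central angle is θ = 2 arccos(1 − 2y/D) = 1.987 rad. Then A = (D²/8)(θ − sin θ) = 0.1651 m² and P = Dθ/2 = 1.103 m.
Hydraulic radius R = A/P = 0.1651/1.103 = 0.1497 m.
Manning's equation: Q = (1/n) A R^(2/3) S^(1/2) = (1/0.012) × 0.1651 × 0.1497^(2/3) × 0.0005099^(1/2) = 0.0876 m³/s.

Q = 0.0876 m³/s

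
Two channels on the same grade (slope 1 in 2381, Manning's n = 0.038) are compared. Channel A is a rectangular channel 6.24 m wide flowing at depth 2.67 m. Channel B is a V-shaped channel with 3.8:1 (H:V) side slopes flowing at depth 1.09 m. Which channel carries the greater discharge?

Channel A: Flow area A = b·y = 6.24 × 2.67 = 16.66 m². Wetted perimeter P = b + 2y = 6.24 + 2×2.67 = 11.58 m. Hydraulic radius R = A/P = 16.66/11.58 = 1.439 m. Q_A = (1/0.038)·16.66·1.439^(2/3)·√0.00042 = 11.45 m³/s.
Channel B: For a triangular section with side slope z = 3.8: A = zy² = 3.8×1.09² = 4.515 m²; P = 2y√(1+z²) = 2×1.09×3.929 = 8.566 m. Hydraulic radius R = A/P = 4.515/8.566 = 0.5271 m. Q_B = (1/0.038)·4.515·0.5271^(2/3)·√0.00042 = 1.589 m³/s.
Q_A = 11.45 m³/s vs Q_B = 1.589 m³/s, so channel A carries more.

channel A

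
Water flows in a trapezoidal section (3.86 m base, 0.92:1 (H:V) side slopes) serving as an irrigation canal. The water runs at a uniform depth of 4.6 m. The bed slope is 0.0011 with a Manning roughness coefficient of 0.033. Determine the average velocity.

With bottom width b = 3.86 m and side slope z = 0.92: A = (b + zy)y = (3.86 + 0.92×4.6)×4.6 = 37.22 m²; P = b + 2y√(1+z²) = 3.86 + 2×4.6×1.359 = 16.36 m.
Hydraulic radius R = A/P = 37.22/16.36 = 2.275 m.
From Manning's equation, V = (1/n) R^(2/3) S^(1/2) = (1/0.033) × 2.275^(2/3) × 0.0011^(1/2) = 1.74 m/s.

V = 1.74 m/s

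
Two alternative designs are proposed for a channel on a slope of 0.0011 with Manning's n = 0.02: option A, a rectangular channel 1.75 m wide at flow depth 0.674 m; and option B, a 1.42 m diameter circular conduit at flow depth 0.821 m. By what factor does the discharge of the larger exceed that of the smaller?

1.23

Channel A: Flow area A = b·y = 1.75 × 0.674 = 1.179 m². Wetted perimeter P = b + 2y = 1.75 + 2×0.674 = 3.098 m. Hydraulic radius R = A/P = 1.179/3.098 = 0.3807 m. Q_A = (1/0.02)·1.179·0.3807^(2/3)·√0.0011 = 1.027 m³/s.
Channel B: For a circular section of diameter D = 1.42 m at depth y = 0.821 m, the central angle is θ = 2 arccos(1 − 2y/D) = 3.456 rad. Then A = (D²/8)(θ − sin θ) = 0.9488 m² and P = Dθ/2 = 2.453 m. Hydraulic radius R = A/P = 0.9488/2.453 = 0.3867 m. Q_B = (1/0.02)·0.9488·0.3867^(2/3)·√0.0011 = 0.8352 m³/s.
The larger discharge is 1.027 m³/s and the smaller is 0.8352 m³/s; the ratio is 1.23.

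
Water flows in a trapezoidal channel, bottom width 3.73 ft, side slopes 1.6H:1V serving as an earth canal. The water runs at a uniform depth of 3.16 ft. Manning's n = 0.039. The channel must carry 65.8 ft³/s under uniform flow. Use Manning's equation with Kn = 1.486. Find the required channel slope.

With bottom width b = 3.73 ft and side slope z = 1.6: A = (b + zy)y = (3.73 + 1.6×3.16)×3.16 = 27.76 ft²; P = b + 2y√(1+z²) = 3.73 + 2×3.16×1.887 = 15.65 ft.
Hydraulic radius R = A/P = 27.76/15.65 = 1.774 ft.
From Manning's equation, S = [nQ / (1.486 A R^(2/3))]² = [0.039 × 65.8 / (1.486 × 27.76 × 1.774^(2/3))]² = 0.0018.

S = 0.0018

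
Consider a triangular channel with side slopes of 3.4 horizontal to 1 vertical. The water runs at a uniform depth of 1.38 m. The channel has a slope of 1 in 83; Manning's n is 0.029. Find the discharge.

Q = 18.6 m³/s

For a triangular section with side slope z = 3.4: A = zy² = 3.4×1.38² = 6.475 m²; P = 2y√(1+z²) = 2×1.38×3.544 = 9.781 m.
Hydraulic radius R = A/P = 6.475/9.781 = 0.662 m.
Manning's equation: Q = (1/n) A R^(2/3) S^(1/2) = (1/0.029) × 6.475 × 0.662^(2/3) × 0.01205^(1/2) = 18.6 m³/s.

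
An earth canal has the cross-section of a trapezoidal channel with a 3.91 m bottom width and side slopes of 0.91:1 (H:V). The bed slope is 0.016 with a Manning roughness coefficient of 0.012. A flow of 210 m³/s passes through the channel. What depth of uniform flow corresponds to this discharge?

y_n = 2.51 m

Manning's equation rearranged: A R^(2/3) = nQ / (1·√S) = 0.012 × 210 / (√0.016) = 19.92.
At y = 2.13 m: A R^(2/3) = 14.75 — short.
At y = 2.92 m: A R^(2/3) = 26.5 — over.
At y = 2.51 m: A R^(2/3) = 19.95 — matches.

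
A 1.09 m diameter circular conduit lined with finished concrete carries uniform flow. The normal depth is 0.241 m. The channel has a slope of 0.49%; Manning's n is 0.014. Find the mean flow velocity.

V = 1.37 m/s

For a circular section of diameter D = 1.09 m at depth y = 0.241 m, the central angle is θ = 2 arccos(1 − 2y/D) = 1.958 rad. Then A = (D²/8)(θ − sin θ) = 0.1533 m² and P = Dθ/2 = 1.067 m.
Hydraulic radius R = A/P = 0.1533/1.067 = 0.1436 m.
From Manning's equation, V = (1/n) R^(2/3) S^(1/2) = (1/0.014) × 0.1436^(2/3) × 0.0049^(1/2) = 1.37 m/s.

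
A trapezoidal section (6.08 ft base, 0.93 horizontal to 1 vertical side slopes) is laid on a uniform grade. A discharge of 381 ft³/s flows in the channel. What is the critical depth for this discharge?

At critical depth, Q² T / (g A³) = 1, i.e. A³/T = Q²/g = 381²/32.2 = 4508.
Try y = 3.39 ft: A³/T = 2476 — too small.
Try y = 4.47 ft: A³/T = 6657 — too large.
Try y = 4.01 ft: A³/T = 4495 — ≈ 4508.

y_c = 4.01 ft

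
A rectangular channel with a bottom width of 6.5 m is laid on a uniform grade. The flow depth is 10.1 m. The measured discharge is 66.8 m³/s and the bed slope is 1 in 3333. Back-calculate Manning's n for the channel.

n = 0.031

Flow area A = b·y = 6.5 × 10.1 = 65.65 m². Wetted perimeter P = b + 2y = 6.5 + 2×10.1 = 26.7 m.
Hydraulic radius R = A/P = 65.65/26.7 = 2.459 m.
Rearranging Manning's equation: n = (1/Q) A R^(2/3) S^(1/2) = (1/66.8) × 65.65 × 2.459^(2/3) × √0.0003 = 0.031.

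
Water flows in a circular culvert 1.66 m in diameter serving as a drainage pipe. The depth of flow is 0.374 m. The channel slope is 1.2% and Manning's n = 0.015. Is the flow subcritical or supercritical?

supercritical

For a circular section of diameter D = 1.66 m at depth y = 0.374 m, the central angle is θ = 2 arccos(1 − 2y/D) = 1.978 rad. Then A = (D²/8)(θ − sin θ) = 0.3652 m² and P = Dθ/2 = 1.642 m.
Hydraulic radius R = A/P = 0.3652/1.642 = 0.2224 m.
V = (1/n) R^(2/3) √S = (1/0.015) × 0.2224^(2/3) × √0.012 = 2.681 m/s. Hydraulic depth D_h = A/T = 0.3652/1.387 = 0.2633 m.
Froude number Fr = V/√(g·D_h) = 2.681/√(9.81×0.2633) = 1.67, which is greater than 1, so the flow is supercritical.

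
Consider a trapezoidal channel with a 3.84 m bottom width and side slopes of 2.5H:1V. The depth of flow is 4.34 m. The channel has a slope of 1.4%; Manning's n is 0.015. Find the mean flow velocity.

With bottom width b = 3.84 m and side slope z = 2.5: A = (b + zy)y = (3.84 + 2.5×4.34)×4.34 = 63.75 m²; P = b + 2y√(1+z²) = 3.84 + 2×4.34×2.693 = 27.21 m.
Hydraulic radius R = A/P = 63.75/27.21 = 2.343 m.
From Manning's equation, V = (1/n) R^(2/3) S^(1/2) = (1/0.015) × 2.343^(2/3) × 0.014^(1/2) = 13.9 m/s.

V = 13.9 m/s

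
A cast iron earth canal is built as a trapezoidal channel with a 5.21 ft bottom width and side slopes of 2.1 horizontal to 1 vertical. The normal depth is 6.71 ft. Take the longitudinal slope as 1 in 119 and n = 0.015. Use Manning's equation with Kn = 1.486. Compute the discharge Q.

Q = 2740 ft³/s

With bottom width b = 5.21 ft and side slope z = 2.1: A = (b + zy)y = (5.21 + 2.1×6.71)×6.71 = 129.5 ft²; P = b + 2y√(1+z²) = 5.21 + 2×6.71×2.326 = 36.42 ft.
Hydraulic radius R = A/P = 129.5/36.42 = 3.556 ft.
Manning's equation: Q = (1.486/n) A R^(2/3) S^(1/2) = (1.486/0.015) × 129.5 × 3.556^(2/3) × 0.008403^(1/2) = 2740 ft³/s.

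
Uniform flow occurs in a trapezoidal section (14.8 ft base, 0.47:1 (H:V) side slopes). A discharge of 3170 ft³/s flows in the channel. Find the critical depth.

At critical depth, Q² T / (g A³) = 1, i.e. A³/T = Q²/g = 3170²/32.2 = 312100.
Trying y = 12.7 ft: A³/T = 686300 — over.
Trying y = 7.97 ft: A³/T = 144900 — short.
Trying y = 10.1 ft: A³/T = 316700 — matches.

y_c = 10.1 ft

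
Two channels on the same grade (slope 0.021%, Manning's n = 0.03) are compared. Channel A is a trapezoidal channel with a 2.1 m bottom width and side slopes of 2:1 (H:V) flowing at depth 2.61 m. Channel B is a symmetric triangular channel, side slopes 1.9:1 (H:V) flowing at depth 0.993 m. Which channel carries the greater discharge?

channel A

Channel A: With bottom width b = 2.1 m and side slope z = 2: A = (b + zy)y = (2.1 + 2×2.61)×2.61 = 19.11 m²; P = b + 2y√(1+z²) = 2.1 + 2×2.61×2.236 = 13.77 m. Hydraulic radius R = A/P = 19.11/13.77 = 1.387 m. Q_A = (1/0.03)·19.11·1.387^(2/3)·√0.00021 = 11.48 m³/s.
Channel B: For a triangular section with side slope z = 1.9: A = zy² = 1.9×0.993² = 1.873 m²; P = 2y√(1+z²) = 2×0.993×2.147 = 4.264 m. Hydraulic radius R = A/P = 1.873/4.264 = 0.4394 m. Q_B = (1/0.03)·1.873·0.4394^(2/3)·√0.00021 = 0.523 m³/s.
Q_A = 11.48 m³/s vs Q_B = 0.523 m³/s, so channel A carries more.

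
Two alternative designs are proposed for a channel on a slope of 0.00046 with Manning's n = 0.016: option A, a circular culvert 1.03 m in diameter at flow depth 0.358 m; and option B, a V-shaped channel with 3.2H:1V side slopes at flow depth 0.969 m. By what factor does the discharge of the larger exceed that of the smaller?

20.5

Channel A: For a circular section of diameter D = 1.03 m at depth y = 0.358 m, the central angle is θ = 2 arccos(1 − 2y/D) = 2.522 rad. Then A = (D²/8)(θ − sin θ) = 0.2574 m² and P = Dθ/2 = 1.299 m. Hydraulic radius R = A/P = 0.2574/1.299 = 0.1982 m. Q_A = (1/0.016)·0.2574·0.1982^(2/3)·√0.00046 = 0.1173 m³/s.
Channel B: For a triangular section with side slope z = 3.2: A = zy² = 3.2×0.969² = 3.005 m²; P = 2y√(1+z²) = 2×0.969×3.353 = 6.497 m. Hydraulic radius R = A/P = 3.005/6.497 = 0.4624 m. Q_B = (1/0.016)·3.005·0.4624^(2/3)·√0.00046 = 2.409 m³/s.
The larger discharge is 2.409 m³/s and the smaller is 0.1173 m³/s; the ratio is 20.5.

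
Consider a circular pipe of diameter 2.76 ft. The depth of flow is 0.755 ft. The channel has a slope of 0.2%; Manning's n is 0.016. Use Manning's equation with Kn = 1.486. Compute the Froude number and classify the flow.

For a circular section of diameter D = 2.76 ft at depth y = 0.755 ft, the central angle is θ = 2 arccos(1 − 2y/D) = 2.202 rad. Then A = (D²/8)(θ − sin θ) = 1.327 ft² and P = Dθ/2 = 3.038 ft.
Hydraulic radius R = A/P = 1.327/3.038 = 0.4369 ft.
V = (1.486/n) R^(2/3) √S = (1.486/0.016) × 0.4369^(2/3) × √0.002 = 2.391 ft/s. Hydraulic depth D_h = A/T = 1.327/2.461 = 0.5394 ft.
Froude number Fr = V/√(g·D_h) = 2.391/√(32.2×0.5394) = 0.574, which is less than 1, so the flow is subcritical.

subcritical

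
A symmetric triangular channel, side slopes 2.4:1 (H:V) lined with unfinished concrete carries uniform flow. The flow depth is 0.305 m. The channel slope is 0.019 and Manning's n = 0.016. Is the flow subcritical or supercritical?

For a triangular section with side slope z = 2.4: A = zy² = 2.4×0.305² = 0.2233 m²; P = 2y√(1+z²) = 2×0.305×2.6 = 1.586 m.
Hydraulic radius R = A/P = 0.2233/1.586 = 0.1408 m.
V = (1/n) R^(2/3) √S = (1/0.016) × 0.1408^(2/3) × √0.019 = 2.331 m/s. Hydraulic depth D_h = A/T = 0.2233/1.464 = 0.1525 m.
Froude number Fr = V/√(g·D_h) = 2.331/√(9.81×0.1525) = 1.91, which is greater than 1, so the flow is supercritical.

supercritical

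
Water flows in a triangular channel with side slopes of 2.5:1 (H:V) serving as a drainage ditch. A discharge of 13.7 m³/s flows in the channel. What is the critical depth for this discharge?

y_c = 1.44 m

At critical depth, Q² T / (g A³) = 1, i.e. A³/T = Q²/g = 13.7²/9.81 = 19.13.
Trying y = 1.56 m: A³/T = 28.87 — high.
Trying y = 1.26 m: A³/T = 9.924 — low.
Trying y = 1.44 m: A³/T = 19.35 — ≈ 19.13.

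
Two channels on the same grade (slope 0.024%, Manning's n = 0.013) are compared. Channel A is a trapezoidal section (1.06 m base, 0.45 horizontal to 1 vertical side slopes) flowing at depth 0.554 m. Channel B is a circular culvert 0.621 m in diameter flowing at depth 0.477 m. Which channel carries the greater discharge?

Channel A: With bottom width b = 1.06 m and side slope z = 0.45: A = (b + zy)y = (1.06 + 0.45×0.554)×0.554 = 0.7254 m²; P = b + 2y√(1+z²) = 1.06 + 2×0.554×1.097 = 2.275 m. Hydraulic radius R = A/P = 0.7254/2.275 = 0.3188 m. Q_A = (1/0.013)·0.7254·0.3188^(2/3)·√0.00024 = 0.4034 m³/s.
Channel B: For a circular section of diameter D = 0.621 m at depth y = 0.477 m, the central angle is θ = 2 arccos(1 − 2y/D) = 4.274 rad. Then A = (D²/8)(θ − sin θ) = 0.2496 m² and P = Dθ/2 = 1.327 m. Hydraulic radius R = A/P = 0.2496/1.327 = 0.1881 m. Q_B = (1/0.013)·0.2496·0.1881^(2/3)·√0.00024 = 0.09768 m³/s.
Q_A = 0.4034 m³/s vs Q_B = 0.09768 m³/s, so channel A carries more.

channel A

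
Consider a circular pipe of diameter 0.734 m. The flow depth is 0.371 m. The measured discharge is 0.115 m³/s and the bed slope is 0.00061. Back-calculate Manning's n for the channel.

n = 0.0149

For a circular section of diameter D = 0.734 m at depth y = 0.371 m, the central angle is θ = 2 arccos(1 − 2y/D) = 3.163 rad. Then A = (D²/8)(θ − sin θ) = 0.2145 m² and P = Dθ/2 = 1.161 m.
Hydraulic radius R = A/P = 0.2145/1.161 = 0.1848 m.
Rearranging Manning's equation: n = (1/Q) A R^(2/3) S^(1/2) = (1/0.115) × 0.2145 × 0.1848^(2/3) × √0.00061 = 0.0149.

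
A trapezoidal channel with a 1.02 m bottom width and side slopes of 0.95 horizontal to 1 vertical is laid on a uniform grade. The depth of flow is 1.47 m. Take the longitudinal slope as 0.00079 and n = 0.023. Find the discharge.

Q = 3.42 m³/s

With bottom width b = 1.02 m and side slope z = 0.95: A = (b + zy)y = (1.02 + 0.95×1.47)×1.47 = 3.552 m²; P = b + 2y√(1+z²) = 1.02 + 2×1.47×1.379 = 5.075 m.
Hydraulic radius R = A/P = 3.552/5.075 = 0.6999 m.
Manning's equation: Q = (1/n) A R^(2/3) S^(1/2) = (1/0.023) × 3.552 × 0.6999^(2/3) × 0.00079^(1/2) = 3.42 m³/s.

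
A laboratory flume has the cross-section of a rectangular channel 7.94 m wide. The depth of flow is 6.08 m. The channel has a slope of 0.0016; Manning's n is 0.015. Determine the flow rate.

Q = 231 m³/s

Flow area A = b·y = 7.94 × 6.08 = 48.28 m². Wetted perimeter P = b + 2y = 7.94 + 2×6.08 = 20.1 m.
Hydraulic radius R = A/P = 48.28/20.1 = 2.402 m.
Manning's equation: Q = (1/n) A R^(2/3) S^(1/2) = (1/0.015) × 48.28 × 2.402^(2/3) × 0.0016^(1/2) = 231 m³/s.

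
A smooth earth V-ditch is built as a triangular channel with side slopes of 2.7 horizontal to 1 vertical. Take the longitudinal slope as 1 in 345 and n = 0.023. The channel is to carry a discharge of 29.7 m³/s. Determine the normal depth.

Manning's equation rearranged: A R^(2/3) = nQ / (1·√S) = 0.023 × 29.7 / (√0.002899) = 12.69.
At y = 1.51 m: A R^(2/3) = 4.89 — low.
At y = 2.6 m: A R^(2/3) = 20.83 — high.
At y = 2.16 m: A R^(2/3) = 12.7 — ≈ 12.69.

y_n = 2.16 m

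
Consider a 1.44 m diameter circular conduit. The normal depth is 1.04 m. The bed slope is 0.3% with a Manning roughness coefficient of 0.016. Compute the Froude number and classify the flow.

For a circular section of diameter D = 1.44 m at depth y = 1.04 m, the central angle is θ = 2 arccos(1 − 2y/D) = 4.063 rad. Then A = (D²/8)(θ − sin θ) = 1.259 m² and P = Dθ/2 = 2.925 m.
Hydraulic radius R = A/P = 1.259/2.925 = 0.4306 m.
V = (1/n) R^(2/3) √S = (1/0.016) × 0.4306^(2/3) × √0.003 = 1.952 m/s. Hydraulic depth D_h = A/T = 1.259/1.29 = 0.9763 m.
Froude number Fr = V/√(g·D_h) = 1.952/√(9.81×0.9763) = 0.631, which is less than 1, so the flow is subcritical.

subcritical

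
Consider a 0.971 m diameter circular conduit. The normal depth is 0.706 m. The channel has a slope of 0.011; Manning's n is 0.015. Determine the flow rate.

Q = 1.77 m³/s

For a circular section of diameter D = 0.971 m at depth y = 0.706 m, the central angle is θ = 2 arccos(1 − 2y/D) = 4.084 rad. Then A = (D²/8)(θ − sin θ) = 0.5768 m² and P = Dθ/2 = 1.983 m.
Hydraulic radius R = A/P = 0.5768/1.983 = 0.2908 m.
Manning's equation: Q = (1/n) A R^(2/3) S^(1/2) = (1/0.015) × 0.5768 × 0.2908^(2/3) × 0.011^(1/2) = 1.77 m³/s.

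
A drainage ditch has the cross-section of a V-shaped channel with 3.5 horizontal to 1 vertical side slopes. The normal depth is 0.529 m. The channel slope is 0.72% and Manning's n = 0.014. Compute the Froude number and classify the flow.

For a triangular section with side slope z = 3.5: A = zy² = 3.5×0.529² = 0.9794 m²; P = 2y√(1+z²) = 2×0.529×3.64 = 3.851 m.
Hydraulic radius R = A/P = 0.9794/3.851 = 0.2543 m.
V = (1/n) R^(2/3) √S = (1/0.014) × 0.2543^(2/3) × √0.0072 = 2.433 m/s. Hydraulic depth D_h = A/T = 0.9794/3.703 = 0.2645 m.
Froude number Fr = V/√(g·D_h) = 2.433/√(9.81×0.2645) = 1.51, which is greater than 1, so the flow is supercritical.

supercritical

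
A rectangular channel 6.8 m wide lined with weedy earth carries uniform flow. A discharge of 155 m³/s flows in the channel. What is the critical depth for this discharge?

y_c = 3.76 m

For a rectangular channel, critical depth y_c = (q²/g)^(1/3) where q = Q/b = 155/6.8 = 22.79 m²/s.
So y_c = (22.79²/9.81)^(1/3) = 3.76 m.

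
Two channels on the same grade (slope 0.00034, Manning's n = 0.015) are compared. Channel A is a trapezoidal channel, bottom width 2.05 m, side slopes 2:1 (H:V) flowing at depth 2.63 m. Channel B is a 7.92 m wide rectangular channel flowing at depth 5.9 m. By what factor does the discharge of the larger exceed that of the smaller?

3.47

Channel A: With bottom width b = 2.05 m and side slope z = 2: A = (b + zy)y = (2.05 + 2×2.63)×2.63 = 19.23 m²; P = b + 2y√(1+z²) = 2.05 + 2×2.63×2.236 = 13.81 m. Hydraulic radius R = A/P = 19.23/13.81 = 1.392 m. Q_A = (1/0.015)·19.23·1.392^(2/3)·√0.00034 = 29.46 m³/s.
Channel B: Flow area A = b·y = 7.92 × 5.9 = 46.73 m². Wetted perimeter P = b + 2y = 7.92 + 2×5.9 = 19.72 m. Hydraulic radius R = A/P = 46.73/19.72 = 2.37 m. Q_B = (1/0.015)·46.73·2.37^(2/3)·√0.00034 = 102.1 m³/s.
The larger discharge is 102.1 m³/s and the smaller is 29.46 m³/s; the ratio is 3.47.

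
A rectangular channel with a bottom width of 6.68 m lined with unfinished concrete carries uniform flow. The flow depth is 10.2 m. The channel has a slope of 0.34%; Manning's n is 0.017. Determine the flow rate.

Flow area A = b·y = 6.68 × 10.2 = 68.14 m². Wetted perimeter P = b + 2y = 6.68 + 2×10.2 = 27.08 m.
Hydraulic radius R = A/P = 68.14/27.08 = 2.516 m.
Manning's equation: Q = (1/n) A R^(2/3) S^(1/2) = (1/0.017) × 68.14 × 2.516^(2/3) × 0.0034^(1/2) = 432 m³/s.

Q = 432 m³/s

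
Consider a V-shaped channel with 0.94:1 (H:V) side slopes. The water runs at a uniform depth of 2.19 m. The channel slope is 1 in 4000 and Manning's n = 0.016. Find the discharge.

Q = 3.68 m³/s

For a triangular section with side slope z = 0.94: A = zy² = 0.94×2.19² = 4.508 m²; P = 2y√(1+z²) = 2×2.19×1.372 = 6.011 m.
Hydraulic radius R = A/P = 4.508/6.011 = 0.75 m.
Manning's equation: Q = (1/n) A R^(2/3) S^(1/2) = (1/0.016) × 4.508 × 0.75^(2/3) × 0.00025^(1/2) = 3.68 m³/s.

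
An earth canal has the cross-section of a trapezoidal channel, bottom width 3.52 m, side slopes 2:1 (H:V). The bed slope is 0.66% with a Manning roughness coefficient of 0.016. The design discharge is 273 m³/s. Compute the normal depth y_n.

y_n = 3.41 m

Manning's equation rearranged: A R^(2/3) = nQ / (1·√S) = 0.016 × 273 / (√0.0066) = 53.77.
Try y = 3.92 m: A R^(2/3) = 73.38 — high.
Try y = 3.41 m: A R^(2/3) = 53.68 — matches.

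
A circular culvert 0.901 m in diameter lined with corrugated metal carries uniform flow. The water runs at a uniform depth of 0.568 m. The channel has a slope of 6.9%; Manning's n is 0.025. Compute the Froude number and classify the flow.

supercritical

For a circular section of diameter D = 0.901 m at depth y = 0.568 m, the central angle is θ = 2 arccos(1 − 2y/D) = 3.669 rad. Then A = (D²/8)(θ − sin θ) = 0.4234 m² and P = Dθ/2 = 1.653 m.
Hydraulic radius R = A/P = 0.4234/1.653 = 0.2562 m.
V = (1/n) R^(2/3) √S = (1/0.025) × 0.2562^(2/3) × √0.069 = 4.238 m/s. Hydraulic depth D_h = A/T = 0.4234/0.8698 = 0.4868 m.
Froude number Fr = V/√(g·D_h) = 4.238/√(9.81×0.4868) = 1.94, which is greater than 1, so the flow is supercritical.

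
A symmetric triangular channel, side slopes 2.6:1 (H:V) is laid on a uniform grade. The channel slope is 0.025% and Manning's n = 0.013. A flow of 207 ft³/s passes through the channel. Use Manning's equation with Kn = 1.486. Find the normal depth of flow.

y_n = 5 ft

Manning's equation rearranged: A R^(2/3) = nQ / (1.486·√S) = 0.013 × 207 / (1.486 × √0.00025) = 114.5.
Try y = 5.49 ft: A R^(2/3) = 146.7 — over.
Try y = 5 ft: A R^(2/3) = 114.3 — matches.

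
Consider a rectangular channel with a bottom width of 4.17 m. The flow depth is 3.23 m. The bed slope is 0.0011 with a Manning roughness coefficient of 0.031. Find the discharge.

Q = 16.9 m³/s

Flow area A = b·y = 4.17 × 3.23 = 13.47 m². Wetted perimeter P = b + 2y = 4.17 + 2×3.23 = 10.63 m.
Hydraulic radius R = A/P = 13.47/10.63 = 1.267 m.
Manning's equation: Q = (1/n) A R^(2/3) S^(1/2) = (1/0.031) × 13.47 × 1.267^(2/3) × 0.0011^(1/2) = 16.9 m³/s.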